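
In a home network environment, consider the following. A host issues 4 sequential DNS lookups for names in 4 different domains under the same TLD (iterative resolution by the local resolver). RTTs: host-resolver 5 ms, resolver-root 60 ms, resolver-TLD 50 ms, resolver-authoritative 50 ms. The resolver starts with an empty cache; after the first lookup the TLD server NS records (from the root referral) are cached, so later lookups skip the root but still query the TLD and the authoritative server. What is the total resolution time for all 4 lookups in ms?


Lookup 1 (cold cache): local + root + TLD + auth = 5 + 60 + 50 + 50 = 165 ms
Lookups 2..4 (TLD NS cached -> skip root; new domain -> still ask TLD and auth): local + TLD + auth = 5 + 50 + 50 = 105 ms each
Remaining 3 lookups: 3 * 105 = 315 ms
Total = 165 + 315 = 480 ms

480


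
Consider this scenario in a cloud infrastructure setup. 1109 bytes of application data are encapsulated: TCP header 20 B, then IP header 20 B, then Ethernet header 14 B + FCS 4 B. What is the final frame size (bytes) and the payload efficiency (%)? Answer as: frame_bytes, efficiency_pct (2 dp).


TCP segment = 1109 + 20 = 1129 B
IP packet = 1129 + 20 = 1149 B
Ethernet frame = 1149 + 14 + 4 = 1167 B
Efficiency = app / frame = 1109 / 1167 = 0.950300 = 95.0300% -> 95.03% (2 dp)

1167, 95.03


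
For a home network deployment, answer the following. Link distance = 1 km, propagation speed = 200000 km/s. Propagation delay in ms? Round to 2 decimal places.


Given: distance = 1 km, speed = 200000 km/s
Delay = distance / speed = 1 / 200000 seconds
Delay in ms = 1 * 1000 / 200000
Delay = 0.0050 ms
Rounded to 2 dp = 0.01 ms

0.01


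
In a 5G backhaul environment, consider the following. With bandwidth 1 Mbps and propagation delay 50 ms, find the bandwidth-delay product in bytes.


Given: bandwidth = 1 Mbps, delay = 50 ms
BDP in bits = 1 * 10^6 * 50 / 1000
BDP in bits = 50000
BDP in bytes = 50000 / 8 = 6250

6250


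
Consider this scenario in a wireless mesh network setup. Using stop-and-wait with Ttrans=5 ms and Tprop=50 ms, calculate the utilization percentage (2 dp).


Given: Ttrans = 5 ms, Tprop = 50 ms
RTT = 2 * Tprop = 2 * 50 = 100 ms
U = Ttrans / (Ttrans + RTT)
U = 5 / (5 + 100)
U = 5 / 105 = 0.047619
U% = 4.76%

4.76


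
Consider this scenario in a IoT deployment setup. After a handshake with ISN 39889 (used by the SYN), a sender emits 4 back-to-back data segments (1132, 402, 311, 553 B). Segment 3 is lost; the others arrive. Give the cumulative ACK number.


SYN uses sequence number 39889; first data byte = ISN + 1 = 39890.
Segment 1: SEQ = 39890, len = 1132 B, covers [39890, 41021]
Segment 2: SEQ = 41022, len = 402 B, covers [41022, 41423]
Segment 3: SEQ = 41424, len = 311 B, covers [41424, 41734] [LOST]
Segment 4: SEQ = 41735, len = 553 B, covers [41735, 42287]
In-order data received: bytes [39890, 41423] (segments 1..2).
Segment 3 missing -> gap begins at byte 41424; later segments buffered out of order.
Cumulative ACK = next expected in-order byte = 39890 + 1132 + 402 = 41424

41424


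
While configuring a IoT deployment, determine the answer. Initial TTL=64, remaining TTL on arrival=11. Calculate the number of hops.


Given: initial TTL = 64, received TTL = 11
Hops = initial TTL - received TTL
Hops = 64 - 11 = 53

53


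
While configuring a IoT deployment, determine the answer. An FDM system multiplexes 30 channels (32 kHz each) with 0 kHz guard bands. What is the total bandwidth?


Given: 30 channels, 32 kHz each, guard = 0 kHz
Channel bandwidth = 30 * 32 = 960 kHz
Guard bands = 29 gaps * 0 kHz = 0 kHz
Total = 960 + 0 = 960 kHz

960


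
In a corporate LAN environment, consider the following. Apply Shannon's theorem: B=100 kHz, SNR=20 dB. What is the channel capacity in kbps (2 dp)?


Given: B = 100 kHz, SNR = 20 dB
SNR linear = 10^(20/10) = 100
1 + SNR = 101
log2(101) = 6.6582114828
C = 100 * 1000 * 6.6582114828 = 665821.1483 bps
C = 665.821148 kbps -> 665.82 kbps (2 dp)

665.82


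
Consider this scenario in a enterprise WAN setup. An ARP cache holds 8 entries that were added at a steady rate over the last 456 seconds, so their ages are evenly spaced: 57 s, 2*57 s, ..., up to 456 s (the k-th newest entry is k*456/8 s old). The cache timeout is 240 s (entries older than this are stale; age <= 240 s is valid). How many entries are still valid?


Ages are k * 456/8 s for k = 1..8 (spacing = 57.0000 s).
Entry k is valid iff k * 456/8 <= 240 iff k <= 8 * 240 / 456 = 4.2105
n_valid = floor(4.2105) = 4
(n_stale = 8 - 4 = 4)

4


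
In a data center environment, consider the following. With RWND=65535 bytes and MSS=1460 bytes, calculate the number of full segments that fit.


Given: RWND = 65535 bytes, MSS = 1460 bytes
Full segments = floor(RWND / MSS)
Full segments = floor(65535 / 1460)
Full segments = floor(44.887) = 44

44


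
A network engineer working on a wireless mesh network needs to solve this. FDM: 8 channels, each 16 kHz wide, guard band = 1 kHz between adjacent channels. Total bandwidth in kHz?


Given: 8 channels, 16 kHz each, guard = 1 kHz
Channel bandwidth = 8 * 16 = 128 kHz
Guard bands = 7 gaps * 1 kHz = 7 kHz
Total = 128 + 7 = 135 kHz

135


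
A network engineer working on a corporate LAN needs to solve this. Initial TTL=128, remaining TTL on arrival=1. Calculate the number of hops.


Given: initial TTL = 128, received TTL = 1
Hops = initial TTL - received TTL
Hops = 128 - 1 = 127

127


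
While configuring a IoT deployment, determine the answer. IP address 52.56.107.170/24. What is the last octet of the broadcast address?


Given: IP = 52.56.107.170, prefix = /24
Host bits = 32 - 24 = 8
Network last octet = 170 AND mask = 0
Host part size = 2^8 - 1 = 255
Broadcast last octet = 0 OR 255 = 255

255


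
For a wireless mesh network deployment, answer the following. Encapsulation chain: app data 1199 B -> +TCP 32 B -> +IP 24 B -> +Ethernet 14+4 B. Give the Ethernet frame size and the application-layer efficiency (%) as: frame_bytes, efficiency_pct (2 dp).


TCP segment = 1199 + 32 = 1231 B
IP packet = 1231 + 24 = 1255 B
Ethernet frame = 1255 + 14 + 4 = 1273 B
Efficiency = app / frame = 1199 / 1273 = 0.941870 = 94.1870% -> 94.19% (2 dp)

1273, 94.19


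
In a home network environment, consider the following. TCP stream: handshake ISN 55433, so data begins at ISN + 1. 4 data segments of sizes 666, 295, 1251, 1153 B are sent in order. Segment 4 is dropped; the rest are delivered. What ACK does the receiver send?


SYN uses sequence number 55433; first data byte = ISN + 1 = 55434.
Segment 1: SEQ = 55434, len = 666 B, covers [55434, 56099]
Segment 2: SEQ = 56100, len = 295 B, covers [56100, 56394]
Segment 3: SEQ = 56395, len = 1251 B, covers [56395, 57645]
Segment 4: SEQ = 57646, len = 1153 B, covers [57646, 58798] [LOST]
In-order data received: bytes [55434, 57645] (segments 1..3).
Segment 4 missing -> gap begins at byte 57646.
Cumulative ACK = next expected in-order byte = 55434 + 666 + 295 + 1251 = 57646

57646


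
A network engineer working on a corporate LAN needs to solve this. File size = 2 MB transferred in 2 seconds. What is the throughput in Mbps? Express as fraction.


Given: file = 2 MB, time = 2 s
File in Mb = 2 * 8 = 16 Mb
Throughput = 16 / 2 Mbps
Throughput = 8 Mbps

8


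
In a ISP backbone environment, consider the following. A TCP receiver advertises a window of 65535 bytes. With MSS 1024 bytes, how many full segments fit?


Given: RWND = 65535 bytes, MSS = 1024 bytes
Full segments = floor(RWND / MSS)
Full segments = floor(65535 / 1024)
Full segments = floor(63.999) = 63

63


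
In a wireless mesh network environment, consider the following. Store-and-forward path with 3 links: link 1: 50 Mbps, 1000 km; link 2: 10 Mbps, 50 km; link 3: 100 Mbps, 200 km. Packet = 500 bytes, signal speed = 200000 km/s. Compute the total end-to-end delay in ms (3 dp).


Packet = 500 bytes = 4000 bits. Store-and-forward: sum (t_trans + t_prop) per link.
Link 1: t_trans = 4000/(50*10^6) s = 0.0800 ms; t_prop = 1000/200000 s = 5.0000 ms; subtotal = 5.0800 ms
Link 2: t_trans = 4000/(10*10^6) s = 0.4000 ms; t_prop = 50/200000 s = 0.2500 ms; subtotal = 0.6500 ms
Link 3: t_trans = 4000/(100*10^6) s = 0.0400 ms; t_prop = 200/200000 s = 1.0000 ms; subtotal = 1.0400 ms
End-to-end = 5.0800 + 0.6500 + 1.0400 = 6.7700 ms -> 6.770 ms (3 dp)

6.770


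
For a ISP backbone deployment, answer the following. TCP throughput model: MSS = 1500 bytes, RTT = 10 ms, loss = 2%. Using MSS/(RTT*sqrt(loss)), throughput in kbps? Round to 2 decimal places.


Given: MSS = 1500 bytes, RTT = 10 ms, loss = 2%
RTT in seconds = 10 / 1000 = 0.01
Loss rate = 2% = 0.02
sqrt(loss) = sqrt(0.02) = 0.141421356237
Throughput (bytes/s) = 1500 / (0.01 * 0.141421356237) = 1060660.1718
Throughput (kbps) = 1060660.1718 * 8 / 1000 = 8485.281374 -> 8485.28 kbps (2 dp)

8485.28


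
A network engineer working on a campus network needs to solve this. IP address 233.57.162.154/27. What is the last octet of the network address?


Given: IP = 233.57.162.154, prefix = /27
Subnet mask = 255.255.255.224
Last octet of IP: 154
Last octet of mask: 224
Network last octet = 154 AND 224 = 128

128


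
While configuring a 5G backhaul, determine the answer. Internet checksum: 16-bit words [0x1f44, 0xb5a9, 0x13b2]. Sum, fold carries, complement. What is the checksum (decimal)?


Given words: [0x1f44, 0xb5a9, 0x13b2]
Step 1: Sum all words
Raw sum = 8004 + 46505 + 5042 = 59551
One's complement = ~59551 & 0xFFFF = 5984

5984


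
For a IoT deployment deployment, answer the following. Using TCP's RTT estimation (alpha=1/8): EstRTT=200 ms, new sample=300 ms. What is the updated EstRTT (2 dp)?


Given: EstRTT = 200 ms, SampleRTT = 300 ms, alpha = 1/8
New EstRTT = (1 - alpha) * EstRTT + alpha * SampleRTT
(7/8) * 200 = 175
(1/8) * 300 = 37.5
New EstRTT = 175 + 37.5 = 212.5 ms -> 212.50 ms (2 dp)

212.50


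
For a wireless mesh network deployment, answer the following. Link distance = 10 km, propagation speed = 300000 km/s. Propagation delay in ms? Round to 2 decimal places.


Given: distance = 10 km, speed = 300000 km/s
Delay = distance / speed = 10 / 300000 seconds
Delay in ms = 10 * 1000 / 300000
Delay = 0.0333 ms
Rounded to 2 dp = 0.03 ms

0.03


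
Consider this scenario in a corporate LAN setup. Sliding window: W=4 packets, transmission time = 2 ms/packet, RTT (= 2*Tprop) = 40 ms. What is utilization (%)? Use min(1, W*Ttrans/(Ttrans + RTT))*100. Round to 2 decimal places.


Given: W = 4, Ttrans = 2 ms, RTT = 40 ms (= 2 * Tprop, Tprop = 20 ms)
Cycle time = Ttrans + RTT = 2 + 40 = 42 ms (first packet sent until its ACK returns)
W * Ttrans = 4 * 2 = 8 ms of sending per cycle
W * Ttrans / (Ttrans + RTT) = 8 / 42 = 0.190476
U = min(1, 0.190476) = 0.190476
U% = 19.05%

19.05


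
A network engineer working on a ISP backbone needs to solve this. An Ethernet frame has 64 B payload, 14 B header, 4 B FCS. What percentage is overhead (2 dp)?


Given: payload = 64 B, header = 14 B, trailer = 4 B
Overhead bytes = header + trailer = 14 + 4 = 18
Total frame = payload + overhead = 64 + 18 = 82
Overhead % = 18 / 82 * 100 = 21.9512% -> 21.95% (2 dp)

21.95


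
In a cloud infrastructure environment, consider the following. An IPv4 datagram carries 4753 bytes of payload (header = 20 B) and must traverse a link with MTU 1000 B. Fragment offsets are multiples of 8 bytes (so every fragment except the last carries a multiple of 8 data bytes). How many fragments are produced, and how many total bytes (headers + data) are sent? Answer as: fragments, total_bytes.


Max data per non-final fragment = floor((MTU - header)/8)*8 = floor((1000 - 20)/8)*8 = floor(980/8)*8 = 976 B
Final fragment needs no 8-byte alignment: it can carry up to MTU - header = 980 B
Non-final fragments needed = ceil((payload - 980) / 976) = ceil(3773/976) = ceil(3.8658) = 4
Number of fragments = 4 + 1 = 5
Fragment sizes (data): 4 * 976 B + 849 B (last, 849 <= 980 OK)
Total bytes sent = payload + n_frags * header = 4753 + 5*20 = 4753 + 100 = 4853 B

5, 4853


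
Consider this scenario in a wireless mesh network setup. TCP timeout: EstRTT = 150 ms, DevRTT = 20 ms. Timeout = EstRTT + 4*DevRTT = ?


Given: EstRTT = 150 ms, DevRTT = 20 ms
Timeout = EstRTT + 4 * DevRTT
4 * DevRTT = 4 * 20 = 80
Timeout = 150 + 80 = 230 ms

230


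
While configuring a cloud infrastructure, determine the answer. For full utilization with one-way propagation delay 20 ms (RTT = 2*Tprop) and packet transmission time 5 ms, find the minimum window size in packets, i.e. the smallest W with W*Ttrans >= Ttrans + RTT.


Given: Ttrans = 5 ms, RTT = 40 ms (= 2 * Tprop, Tprop = 20 ms)
Time until first ACK returns = Ttrans + RTT = 5 + 40 = 45 ms
Need W * Ttrans >= Ttrans + RTT  ->  W >= (Ttrans + RTT) / Ttrans
(Ttrans + RTT) / Ttrans = 45 / 5 = 9
W_min = ceil(9) = 9

9


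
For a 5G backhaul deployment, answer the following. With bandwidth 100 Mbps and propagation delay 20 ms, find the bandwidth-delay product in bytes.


Given: bandwidth = 100 Mbps, delay = 20 ms
BDP in bits = 100 * 10^6 * 20 / 1000
BDP in bits = 2000000
BDP in bytes = 2000000 / 8 = 250000

250000


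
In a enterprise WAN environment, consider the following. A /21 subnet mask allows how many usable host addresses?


Given: subnet mask /21
Host bits = 32 - 21 = 11
Total addresses = 2^11 = 2048
Usable hosts = 2048 - 2 (network + broadcast) = 2046

2046


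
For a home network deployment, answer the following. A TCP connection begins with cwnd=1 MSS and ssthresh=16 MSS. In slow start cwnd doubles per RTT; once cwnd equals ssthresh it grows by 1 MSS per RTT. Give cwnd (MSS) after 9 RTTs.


RTT 0: cwnd = 1 MSS (initial)
RTT 1: cwnd = 2 MSS (slow start, doubled)
RTT 2: cwnd = 4 MSS (slow start, doubled)
RTT 3: cwnd = 8 MSS (slow start, doubled)
RTT 4: cwnd = 16 MSS (slow start, doubled)
RTT 5: cwnd = 17 MSS (congestion avoidance, +1)
RTT 6: cwnd = 18 MSS (congestion avoidance, +1)
RTT 7: cwnd = 19 MSS (congestion avoidance, +1)
RTT 8: cwnd = 20 MSS (congestion avoidance, +1)
RTT 9: cwnd = 21 MSS (congestion avoidance, +1)

21


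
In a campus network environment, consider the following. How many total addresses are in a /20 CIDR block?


Given: CIDR prefix /20
Host bits = 32 - 20 = 12
Total addresses = 2^12 = 4096

4096


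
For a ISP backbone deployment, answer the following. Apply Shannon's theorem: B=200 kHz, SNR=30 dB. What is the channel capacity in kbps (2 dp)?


Given: B = 200 kHz, SNR = 30 dB
SNR linear = 10^(30/10) = 1000
1 + SNR = 1001
log2(1001) = 9.9672262588
C = 200 * 1000 * 9.9672262588 = 1993445.2518 bps
C = 1993.445252 kbps -> 1993.45 kbps (2 dp)

1993.45


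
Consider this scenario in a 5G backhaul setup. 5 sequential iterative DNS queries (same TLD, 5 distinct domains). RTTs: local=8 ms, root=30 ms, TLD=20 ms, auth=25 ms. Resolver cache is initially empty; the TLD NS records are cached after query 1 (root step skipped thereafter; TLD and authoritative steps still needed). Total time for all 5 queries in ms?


Lookup 1 (cold cache): local + root + TLD + auth = 8 + 30 + 20 + 25 = 83 ms
Lookups 2..5 (TLD NS cached -> skip root; new domain -> still ask TLD and auth): local + TLD + auth = 8 + 20 + 25 = 53 ms each
Remaining 4 lookups: 4 * 53 = 212 ms
Total = 83 + 212 = 295 ms

295


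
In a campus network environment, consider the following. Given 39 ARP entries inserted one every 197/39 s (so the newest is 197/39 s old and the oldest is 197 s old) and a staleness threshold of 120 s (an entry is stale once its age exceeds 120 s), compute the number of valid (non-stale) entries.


Ages are k * 197/39 s for k = 1..39 (spacing = 5.0513 s).
Entry k is valid iff k * 197/39 <= 120 iff k <= 39 * 120 / 197 = 23.7563
n_valid = floor(23.7563) = 23
(n_stale = 39 - 23 = 16)

23


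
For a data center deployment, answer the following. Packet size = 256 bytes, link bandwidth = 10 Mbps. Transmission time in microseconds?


Given: packet = 256 bytes, bandwidth = 10 Mbps
Packet in bits = 256 * 8 = 2048 bits
Bandwidth = 10 * 10^6 = 10000000 bps
Time = 2048 / 10000000 seconds
Time in us = 2048 * 10^6 / 10000000 = 204.8

204.8


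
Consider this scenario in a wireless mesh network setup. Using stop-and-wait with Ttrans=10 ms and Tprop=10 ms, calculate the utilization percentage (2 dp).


Given: Ttrans = 10 ms, Tprop = 10 ms
RTT = 2 * Tprop = 2 * 10 = 20 ms
U = Ttrans / (Ttrans + RTT)
U = 10 / (10 + 20)
U = 10 / 30 = 0.333333
U% = 33.33%

33.33


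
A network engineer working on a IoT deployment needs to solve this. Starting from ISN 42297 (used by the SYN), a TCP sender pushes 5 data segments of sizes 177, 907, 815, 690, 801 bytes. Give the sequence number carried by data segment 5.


The SYN occupies sequence number ISN = 42297, so the first data byte is ISN + 1 = 42298.
SEQ of data segment i = (ISN + 1) + sum of payload sizes of segments 1..i-1.
Segment 1: SEQ = 42298, payload = 177 bytes
Segment 2: SEQ = 42475, payload = 907 bytes
Segment 3: SEQ = 43382, payload = 815 bytes
Segment 4: SEQ = 44197, payload = 690 bytes
Segment 5: SEQ = 44887, payload = 801 bytes
SEQ of segment 5 = 42298 + 177 + 907 + 815 + 690 = 44887

44887


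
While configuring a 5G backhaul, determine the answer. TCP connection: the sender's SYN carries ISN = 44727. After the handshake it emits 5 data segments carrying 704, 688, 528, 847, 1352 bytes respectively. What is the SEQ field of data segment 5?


The SYN occupies sequence number ISN = 44727, so the first data byte is ISN + 1 = 44728.
SEQ of data segment i = (ISN + 1) + sum of payload sizes of segments 1..i-1.
Segment 1: SEQ = 44728, payload = 704 bytes
Segment 2: SEQ = 45432, payload = 688 bytes
Segment 3: SEQ = 46120, payload = 528 bytes
Segment 4: SEQ = 46648, payload = 847 bytes
Segment 5: SEQ = 47495, payload = 1352 bytes
SEQ of segment 5 = 44728 + 704 + 688 + 528 + 847 = 47495

47495


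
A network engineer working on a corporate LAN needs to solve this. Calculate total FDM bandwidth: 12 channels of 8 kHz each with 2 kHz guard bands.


Given: 12 channels, 8 kHz each, guard = 2 kHz
Channel bandwidth = 12 * 8 = 96 kHz
Guard bands = 11 gaps * 2 kHz = 22 kHz
Total = 96 + 22 = 118 kHz

118


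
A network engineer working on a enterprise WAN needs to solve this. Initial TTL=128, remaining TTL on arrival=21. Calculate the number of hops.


Given: initial TTL = 128, received TTL = 21
Hops = initial TTL - received TTL
Hops = 128 - 21 = 107

107


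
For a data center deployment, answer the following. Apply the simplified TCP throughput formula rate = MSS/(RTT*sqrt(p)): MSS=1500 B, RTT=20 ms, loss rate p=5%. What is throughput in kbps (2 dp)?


Given: MSS = 1500 bytes, RTT = 20 ms, loss = 5%
RTT in seconds = 20 / 1000 = 0.02
Loss rate = 5% = 0.05
sqrt(loss) = sqrt(0.05) = 0.223606797750
Throughput (bytes/s) = 1500 / (0.02 * 0.223606797750) = 335410.1966
Throughput (kbps) = 335410.1966 * 8 / 1000 = 2683.281573 -> 2683.28 kbps (2 dp)

2683.28


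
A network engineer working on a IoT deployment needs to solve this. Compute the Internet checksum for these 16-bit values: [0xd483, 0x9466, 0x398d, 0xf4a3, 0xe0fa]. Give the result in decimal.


Given words: [0xd483, 0x9466, 0x398d, 0xf4a3, 0xe0fa]
Step 1: Sum all words
Raw sum = 54403 + 37990 + 14733 + 62627 + 57594 = 227347
Step 2: Fold carry: (30739 + 3) = 30742
One's complement = ~30742 & 0xFFFF = 34793

34793


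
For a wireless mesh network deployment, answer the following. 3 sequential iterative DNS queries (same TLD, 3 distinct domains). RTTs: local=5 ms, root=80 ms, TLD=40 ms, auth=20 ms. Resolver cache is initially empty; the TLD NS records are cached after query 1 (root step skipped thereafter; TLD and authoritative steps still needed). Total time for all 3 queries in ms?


Lookup 1 (cold cache): local + root + TLD + auth = 5 + 80 + 40 + 20 = 145 ms
Lookups 2..3 (TLD NS cached -> skip root; new domain -> still ask TLD and auth): local + TLD + auth = 5 + 40 + 20 = 65 ms each
Remaining 2 lookups: 2 * 65 = 130 ms
Total = 145 + 130 = 275 ms

275


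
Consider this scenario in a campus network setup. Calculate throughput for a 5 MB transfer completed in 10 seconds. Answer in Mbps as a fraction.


Given: file = 5 MB, time = 10 s
File in Mb = 5 * 8 = 40 Mb
Throughput = 40 / 10 Mbps
Throughput = 4 Mbps

4


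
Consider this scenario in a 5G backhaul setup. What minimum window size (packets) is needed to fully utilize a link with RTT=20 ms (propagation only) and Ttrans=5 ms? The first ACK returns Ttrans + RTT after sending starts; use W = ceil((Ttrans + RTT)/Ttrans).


Given: Ttrans = 5 ms, RTT = 20 ms (= 2 * Tprop, Tprop = 10 ms)
Time until first ACK returns = Ttrans + RTT = 5 + 20 = 25 ms
Need W * Ttrans >= Ttrans + RTT  ->  W >= (Ttrans + RTT) / Ttrans
(Ttrans + RTT) / Ttrans = 25 / 5 = 5
W_min = ceil(5) = 5

5


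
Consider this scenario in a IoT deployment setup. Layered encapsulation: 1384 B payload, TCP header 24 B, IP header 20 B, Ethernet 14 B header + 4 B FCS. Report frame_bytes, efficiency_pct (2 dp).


TCP segment = 1384 + 24 = 1408 B
IP packet = 1408 + 20 = 1428 B
Ethernet frame = 1428 + 14 + 4 = 1446 B
Efficiency = app / frame = 1384 / 1446 = 0.957123 = 95.7123% -> 95.71% (2 dp)

1446, 95.71


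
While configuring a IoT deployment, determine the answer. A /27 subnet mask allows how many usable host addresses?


Given: subnet mask /27
Host bits = 32 - 27 = 5
Total addresses = 2^5 = 32
Usable hosts = 32 - 2 (network + broadcast) = 30

30


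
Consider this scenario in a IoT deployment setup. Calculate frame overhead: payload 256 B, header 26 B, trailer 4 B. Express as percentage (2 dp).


Given: payload = 256 B, header = 26 B, trailer = 4 B
Overhead bytes = header + trailer = 26 + 4 = 30
Total frame = payload + overhead = 256 + 30 = 286
Overhead % = 30 / 286 * 100 = 10.4895% -> 10.49% (2 dp)

10.49


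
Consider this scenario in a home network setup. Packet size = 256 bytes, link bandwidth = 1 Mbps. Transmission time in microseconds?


Given: packet = 256 bytes, bandwidth = 1 Mbps
Packet in bits = 256 * 8 = 2048 bits
Bandwidth = 1 * 10^6 = 1000000 bps
Time = 2048 / 1000000 seconds
Time in us = 2048 * 10^6 / 1000000 = 2048

2048


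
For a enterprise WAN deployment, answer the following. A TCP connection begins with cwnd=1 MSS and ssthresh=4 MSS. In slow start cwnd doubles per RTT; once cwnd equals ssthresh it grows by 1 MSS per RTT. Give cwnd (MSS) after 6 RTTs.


RTT 0: cwnd = 1 MSS (initial)
RTT 1: cwnd = 2 MSS (slow start, doubled)
RTT 2: cwnd = 4 MSS (slow start, doubled)
RTT 3: cwnd = 5 MSS (congestion avoidance, +1)
RTT 4: cwnd = 6 MSS (congestion avoidance, +1)
RTT 5: cwnd = 7 MSS (congestion avoidance, +1)
RTT 6: cwnd = 8 MSS (congestion avoidance, +1)

8


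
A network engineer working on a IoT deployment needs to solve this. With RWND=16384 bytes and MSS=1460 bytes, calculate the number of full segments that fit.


Given: RWND = 16384 bytes, MSS = 1460 bytes
Full segments = floor(RWND / MSS)
Full segments = floor(16384 / 1460)
Full segments = floor(11.2219) = 11

11


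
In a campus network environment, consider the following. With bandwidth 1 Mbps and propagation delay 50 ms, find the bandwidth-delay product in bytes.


Given: bandwidth = 1 Mbps, delay = 50 ms
BDP in bits = 1 * 10^6 * 50 / 1000
BDP in bits = 50000
BDP in bytes = 50000 / 8 = 6250

6250


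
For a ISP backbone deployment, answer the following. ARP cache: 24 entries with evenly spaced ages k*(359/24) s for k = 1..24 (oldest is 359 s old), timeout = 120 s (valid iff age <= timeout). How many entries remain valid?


Ages are k * 359/24 s for k = 1..24 (spacing = 14.9583 s).
Entry k is valid iff k * 359/24 <= 120 iff k <= 24 * 120 / 359 = 8.0223
n_valid = floor(8.0223) = 8
(n_stale = 24 - 8 = 16)

8


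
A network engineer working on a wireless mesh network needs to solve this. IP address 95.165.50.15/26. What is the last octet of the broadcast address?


Given: IP = 95.165.50.15, prefix = /26
Host bits = 32 - 26 = 6
Network last octet = 15 AND mask = 0
Host part size = 2^6 - 1 = 63
Broadcast last octet = 0 OR 63 = 63

63


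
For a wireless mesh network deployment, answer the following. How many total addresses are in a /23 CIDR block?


Given: CIDR prefix /23
Host bits = 32 - 23 = 9
Total addresses = 2^9 = 512

512


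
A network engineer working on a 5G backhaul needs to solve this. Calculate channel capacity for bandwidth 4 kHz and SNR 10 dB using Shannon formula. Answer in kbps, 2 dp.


Given: B = 4 kHz, SNR = 10 dB
SNR linear = 10^(10/10) = 10
1 + SNR = 11
log2(11) = 3.4594316186
C = 4 * 1000 * 3.4594316186 = 13837.7265 bps
C = 13.837726 kbps -> 13.84 kbps (2 dp)

13.84


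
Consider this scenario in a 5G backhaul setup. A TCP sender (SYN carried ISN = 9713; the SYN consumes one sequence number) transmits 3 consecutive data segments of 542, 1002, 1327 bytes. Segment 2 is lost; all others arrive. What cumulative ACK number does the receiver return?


SYN uses sequence number 9713; first data byte = ISN + 1 = 9714.
Segment 1: SEQ = 9714, len = 542 B, covers [9714, 10255]
Segment 2: SEQ = 10256, len = 1002 B, covers [10256, 11257] [LOST]
Segment 3: SEQ = 11258, len = 1327 B, covers [11258, 12584]
In-order data received: bytes [9714, 10255] (segments 1..1).
Segment 2 missing -> gap begins at byte 10256; later segments buffered out of order.
Cumulative ACK = next expected in-order byte = 9714 + 542 = 10256

10256


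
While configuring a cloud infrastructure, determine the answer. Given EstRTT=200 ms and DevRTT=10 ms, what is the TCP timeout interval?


Given: EstRTT = 200 ms, DevRTT = 10 ms
Timeout = EstRTT + 4 * DevRTT
4 * DevRTT = 4 * 10 = 40
Timeout = 200 + 40 = 240 ms

240


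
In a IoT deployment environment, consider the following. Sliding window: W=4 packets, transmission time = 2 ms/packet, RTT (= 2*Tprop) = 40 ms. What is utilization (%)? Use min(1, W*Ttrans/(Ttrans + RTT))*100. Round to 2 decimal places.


Given: W = 4, Ttrans = 2 ms, RTT = 40 ms (= 2 * Tprop, Tprop = 20 ms)
Cycle time = Ttrans + RTT = 2 + 40 = 42 ms (first packet sent until its ACK returns)
W * Ttrans = 4 * 2 = 8 ms of sending per cycle
W * Ttrans / (Ttrans + RTT) = 8 / 42 = 0.190476
U = min(1, 0.190476) = 0.190476
U% = 19.05%

19.05


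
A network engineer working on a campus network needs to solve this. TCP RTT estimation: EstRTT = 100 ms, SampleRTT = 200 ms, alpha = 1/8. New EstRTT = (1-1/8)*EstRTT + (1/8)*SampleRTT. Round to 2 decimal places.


Given: EstRTT = 100 ms, SampleRTT = 200 ms, alpha = 1/8
New EstRTT = (1 - alpha) * EstRTT + alpha * SampleRTT
(7/8) * 100 = 87.5
(1/8) * 200 = 25
New EstRTT = 87.5 + 25 = 112.5 ms -> 112.50 ms (2 dp)

112.50


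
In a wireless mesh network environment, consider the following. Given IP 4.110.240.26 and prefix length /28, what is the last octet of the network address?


Given: IP = 4.110.240.26, prefix = /28
Subnet mask = 255.255.255.240
Last octet of IP: 26
Last octet of mask: 240
Network last octet = 26 AND 240 = 16

16


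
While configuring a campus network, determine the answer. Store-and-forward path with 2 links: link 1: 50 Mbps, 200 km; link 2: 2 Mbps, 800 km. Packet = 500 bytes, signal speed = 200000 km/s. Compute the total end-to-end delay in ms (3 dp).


Packet = 500 bytes = 4000 bits. Store-and-forward: sum (t_trans + t_prop) per link.
Link 1: t_trans = 4000/(50*10^6) s = 0.0800 ms; t_prop = 200/200000 s = 1.0000 ms; subtotal = 1.0800 ms
Link 2: t_trans = 4000/(2*10^6) s = 2.0000 ms; t_prop = 800/200000 s = 4.0000 ms; subtotal = 6.0000 ms
End-to-end = 1.0800 + 6.0000 = 7.0800 ms -> 7.080 ms (3 dp)

7.080


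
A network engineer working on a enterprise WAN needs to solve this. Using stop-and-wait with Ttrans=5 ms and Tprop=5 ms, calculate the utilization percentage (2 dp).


Given: Ttrans = 5 ms, Tprop = 5 ms
RTT = 2 * Tprop = 2 * 5 = 10 ms
U = Ttrans / (Ttrans + RTT)
U = 5 / (5 + 10)
U = 5 / 15 = 0.333333
U% = 33.33%

33.33


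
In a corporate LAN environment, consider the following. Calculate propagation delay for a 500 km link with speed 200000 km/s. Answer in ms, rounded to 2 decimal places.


Given: distance = 500 km, speed = 200000 km/s
Delay = distance / speed = 500 / 200000 seconds
Delay in ms = 500 * 1000 / 200000
Delay = 2.5000 ms
Rounded to 2 dp = 2.50 ms

2.50


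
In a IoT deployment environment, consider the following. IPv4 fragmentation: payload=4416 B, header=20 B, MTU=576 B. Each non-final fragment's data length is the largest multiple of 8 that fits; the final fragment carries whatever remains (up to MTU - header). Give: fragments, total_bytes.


Max data per non-final fragment = floor((MTU - header)/8)*8 = floor((576 - 20)/8)*8 = floor(556/8)*8 = 552 B
Final fragment needs no 8-byte alignment: it can carry up to MTU - header = 556 B
Non-final fragments needed = ceil((payload - 556) / 552) = ceil(3860/552) = ceil(6.9928) = 7
Number of fragments = 7 + 1 = 8
Fragment sizes (data): 7 * 552 B + 552 B (last, 552 <= 556 OK)
Total bytes sent = payload + n_frags * header = 4416 + 8*20 = 4416 + 160 = 4576 B

8, 4576


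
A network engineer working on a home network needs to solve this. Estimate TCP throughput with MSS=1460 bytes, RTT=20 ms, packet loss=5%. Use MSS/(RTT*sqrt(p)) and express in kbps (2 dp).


Given: MSS = 1460 bytes, RTT = 20 ms, loss = 5%
RTT in seconds = 20 / 1000 = 0.02
Loss rate = 5% = 0.05
sqrt(loss) = sqrt(0.05) = 0.223606797750
Throughput (bytes/s) = 1460 / (0.02 * 0.223606797750) = 326465.9247
Throughput (kbps) = 326465.9247 * 8 / 1000 = 2611.727398 -> 2611.73 kbps (2 dp)

2611.73


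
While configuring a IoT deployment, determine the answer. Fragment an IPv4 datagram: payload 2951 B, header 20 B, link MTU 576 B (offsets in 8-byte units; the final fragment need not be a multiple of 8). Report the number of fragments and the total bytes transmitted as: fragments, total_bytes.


Max data per non-final fragment = floor((MTU - header)/8)*8 = floor((576 - 20)/8)*8 = floor(556/8)*8 = 552 B
Final fragment needs no 8-byte alignment: it can carry up to MTU - header = 556 B
Non-final fragments needed = ceil((payload - 556) / 552) = ceil(2395/552) = ceil(4.3388) = 5
Number of fragments = 5 + 1 = 6
Fragment sizes (data): 5 * 552 B + 191 B (last, 191 <= 556 OK)
Total bytes sent = payload + n_frags * header = 2951 + 6*20 = 2951 + 120 = 3071 B

6, 3071


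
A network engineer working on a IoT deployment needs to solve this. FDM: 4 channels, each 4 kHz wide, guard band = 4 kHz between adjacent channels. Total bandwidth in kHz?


Given: 4 channels, 4 kHz each, guard = 4 kHz
Channel bandwidth = 4 * 4 = 16 kHz
Guard bands = 3 gaps * 4 kHz = 12 kHz
Total = 16 + 12 = 28 kHz

28


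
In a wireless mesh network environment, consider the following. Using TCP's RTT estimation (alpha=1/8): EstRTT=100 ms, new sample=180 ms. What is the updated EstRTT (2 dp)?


Given: EstRTT = 100 ms, SampleRTT = 180 ms, alpha = 1/8
New EstRTT = (1 - alpha) * EstRTT + alpha * SampleRTT
(7/8) * 100 = 87.5
(1/8) * 180 = 22.5
New EstRTT = 87.5 + 22.5 = 110 ms -> 110.00 ms (2 dp)

110.00


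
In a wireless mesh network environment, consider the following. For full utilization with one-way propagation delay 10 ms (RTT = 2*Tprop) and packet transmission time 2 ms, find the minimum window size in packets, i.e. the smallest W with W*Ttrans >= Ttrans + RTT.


Given: Ttrans = 2 ms, RTT = 20 ms (= 2 * Tprop, Tprop = 10 ms)
Time until first ACK returns = Ttrans + RTT = 2 + 20 = 22 ms
Need W * Ttrans >= Ttrans + RTT  ->  W >= (Ttrans + RTT) / Ttrans
(Ttrans + RTT) / Ttrans = 22 / 2 = 11
W_min = ceil(11) = 11

11


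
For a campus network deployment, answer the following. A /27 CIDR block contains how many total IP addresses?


Given: CIDR prefix /27
Host bits = 32 - 27 = 5
Total addresses = 2^5 = 32

32


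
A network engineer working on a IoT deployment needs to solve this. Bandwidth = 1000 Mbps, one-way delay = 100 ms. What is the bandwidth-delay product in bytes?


Given: bandwidth = 1000 Mbps, delay = 100 ms
BDP in bits = 1000 * 10^6 * 100 / 1000
BDP in bits = 100000000
BDP in bytes = 100000000 / 8 = 12500000

12500000


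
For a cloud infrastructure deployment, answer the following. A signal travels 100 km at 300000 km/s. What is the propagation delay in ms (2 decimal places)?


Given: distance = 100 km, speed = 300000 km/s
Delay = distance / speed = 100 / 300000 seconds
Delay in ms = 100 * 1000 / 300000
Delay = 0.3333 ms
Rounded to 2 dp = 0.33 ms

0.33


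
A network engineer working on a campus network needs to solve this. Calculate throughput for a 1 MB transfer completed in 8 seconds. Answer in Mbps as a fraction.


Given: file = 1 MB, time = 8 s
File in Mb = 1 * 8 = 8 Mb
Throughput = 8 / 8 Mbps
Throughput = 1 Mbps

1


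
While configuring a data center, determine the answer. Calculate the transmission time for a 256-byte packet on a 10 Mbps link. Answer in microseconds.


Given: packet = 256 bytes, bandwidth = 10 Mbps
Packet in bits = 256 * 8 = 2048 bits
Bandwidth = 10 * 10^6 = 10000000 bps
Time = 2048 / 10000000 seconds
Time in us = 2048 * 10^6 / 10000000 = 204.8

204.8


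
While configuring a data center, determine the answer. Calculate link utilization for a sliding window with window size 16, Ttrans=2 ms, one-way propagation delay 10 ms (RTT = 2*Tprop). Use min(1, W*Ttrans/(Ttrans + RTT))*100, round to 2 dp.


Given: W = 16, Ttrans = 2 ms, RTT = 20 ms (= 2 * Tprop, Tprop = 10 ms)
Cycle time = Ttrans + RTT = 2 + 20 = 22 ms (first packet sent until its ACK returns)
W * Ttrans = 16 * 2 = 32 ms of sending per cycle
W * Ttrans / (Ttrans + RTT) = 32 / 22 = 1.454545
U = min(1, 1.454545) = 1.000000
U% = 100.00%

100.00


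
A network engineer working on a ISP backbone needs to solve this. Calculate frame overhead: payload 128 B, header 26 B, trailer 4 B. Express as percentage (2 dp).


Given: payload = 128 B, header = 26 B, trailer = 4 B
Overhead bytes = header + trailer = 26 + 4 = 30
Total frame = payload + overhead = 128 + 30 = 158
Overhead % = 30 / 158 * 100 = 18.9873% -> 18.99% (2 dp)

18.99


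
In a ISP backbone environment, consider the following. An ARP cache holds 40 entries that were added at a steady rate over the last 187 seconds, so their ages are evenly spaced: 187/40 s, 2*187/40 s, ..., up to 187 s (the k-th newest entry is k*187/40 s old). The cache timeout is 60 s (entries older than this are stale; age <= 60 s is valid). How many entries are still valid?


Ages are k * 187/40 s for k = 1..40 (spacing = 4.6750 s).
Entry k is valid iff k * 187/40 <= 60 iff k <= 40 * 60 / 187 = 12.8342
n_valid = floor(12.8342) = 12
(n_stale = 40 - 12 = 28)

12


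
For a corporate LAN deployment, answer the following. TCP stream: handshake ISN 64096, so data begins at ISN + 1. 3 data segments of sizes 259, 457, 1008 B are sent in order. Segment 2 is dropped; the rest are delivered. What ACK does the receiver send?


SYN uses sequence number 64096; first data byte = ISN + 1 = 64097.
Segment 1: SEQ = 64097, len = 259 B, covers [64097, 64355]
Segment 2: SEQ = 64356, len = 457 B, covers [64356, 64812] [LOST]
Segment 3: SEQ = 64813, len = 1008 B, covers [64813, 65820]
In-order data received: bytes [64097, 64355] (segments 1..1).
Segment 2 missing -> gap begins at byte 64356; later segments buffered out of order.
Cumulative ACK = next expected in-order byte = 64097 + 259 = 64356

64356


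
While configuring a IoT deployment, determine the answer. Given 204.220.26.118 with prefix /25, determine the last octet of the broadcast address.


Given: IP = 204.220.26.118, prefix = /25
Host bits = 32 - 25 = 7
Network last octet = 118 AND mask = 0
Host part size = 2^7 - 1 = 127
Broadcast last octet = 0 OR 127 = 127

127


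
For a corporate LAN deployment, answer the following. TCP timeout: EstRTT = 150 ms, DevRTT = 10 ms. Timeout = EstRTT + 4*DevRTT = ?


Given: EstRTT = 150 ms, DevRTT = 10 ms
Timeout = EstRTT + 4 * DevRTT
4 * DevRTT = 4 * 10 = 40
Timeout = 150 + 40 = 190 ms

190


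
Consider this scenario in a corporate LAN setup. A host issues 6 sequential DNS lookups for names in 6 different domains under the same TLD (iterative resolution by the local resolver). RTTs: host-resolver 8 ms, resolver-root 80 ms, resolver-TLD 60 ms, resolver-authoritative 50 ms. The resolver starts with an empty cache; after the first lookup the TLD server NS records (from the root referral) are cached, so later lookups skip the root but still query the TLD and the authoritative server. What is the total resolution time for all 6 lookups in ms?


Lookup 1 (cold cache): local + root + TLD + auth = 8 + 80 + 60 + 50 = 198 ms
Lookups 2..6 (TLD NS cached -> skip root; new domain -> still ask TLD and auth): local + TLD + auth = 8 + 60 + 50 = 118 ms each
Remaining 5 lookups: 5 * 118 = 590 ms
Total = 198 + 590 = 788 ms

788


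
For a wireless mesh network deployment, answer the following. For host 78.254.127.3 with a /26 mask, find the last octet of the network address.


Given: IP = 78.254.127.3, prefix = /26
Subnet mask = 255.255.255.192
Last octet of IP: 3
Last octet of mask: 192
Network last octet = 3 AND 192 = 0

0


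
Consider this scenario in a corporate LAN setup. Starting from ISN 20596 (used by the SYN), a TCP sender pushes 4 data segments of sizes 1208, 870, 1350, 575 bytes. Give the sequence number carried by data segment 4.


The SYN occupies sequence number ISN = 20596, so the first data byte is ISN + 1 = 20597.
SEQ of data segment i = (ISN + 1) + sum of payload sizes of segments 1..i-1.
Segment 1: SEQ = 20597, payload = 1208 bytes
Segment 2: SEQ = 21805, payload = 870 bytes
Segment 3: SEQ = 22675, payload = 1350 bytes
Segment 4: SEQ = 24025, payload = 575 bytes
SEQ of segment 4 = 20597 + 1208 + 870 + 1350 = 24025

24025


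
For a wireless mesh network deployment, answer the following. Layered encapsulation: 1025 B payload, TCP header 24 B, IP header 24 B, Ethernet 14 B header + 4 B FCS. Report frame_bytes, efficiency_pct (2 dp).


TCP segment = 1025 + 24 = 1049 B
IP packet = 1049 + 24 = 1073 B
Ethernet frame = 1073 + 14 + 4 = 1091 B
Efficiency = app / frame = 1025 / 1091 = 0.939505 = 93.9505% -> 93.95% (2 dp)

1091, 93.95


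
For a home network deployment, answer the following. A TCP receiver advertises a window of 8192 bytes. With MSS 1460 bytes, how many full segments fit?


Given: RWND = 8192 bytes, MSS = 1460 bytes
Full segments = floor(RWND / MSS)
Full segments = floor(8192 / 1460)
Full segments = floor(5.611) = 5

5


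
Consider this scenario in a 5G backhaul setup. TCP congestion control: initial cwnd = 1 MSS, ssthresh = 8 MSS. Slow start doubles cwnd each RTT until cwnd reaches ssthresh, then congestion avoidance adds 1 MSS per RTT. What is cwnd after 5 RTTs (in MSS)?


RTT 0: cwnd = 1 MSS (initial)
RTT 1: cwnd = 2 MSS (slow start, doubled)
RTT 2: cwnd = 4 MSS (slow start, doubled)
RTT 3: cwnd = 8 MSS (slow start, doubled)
RTT 4: cwnd = 9 MSS (congestion avoidance, +1)
RTT 5: cwnd = 10 MSS (congestion avoidance, +1)

10


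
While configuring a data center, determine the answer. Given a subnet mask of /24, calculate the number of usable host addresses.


Given: subnet mask /24
Host bits = 32 - 24 = 8
Total addresses = 2^8 = 256
Usable hosts = 256 - 2 (network + broadcast) = 254

254


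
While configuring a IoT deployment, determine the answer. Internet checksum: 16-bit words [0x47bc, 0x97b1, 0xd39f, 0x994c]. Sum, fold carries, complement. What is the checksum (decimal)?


Given words: [0x47bc, 0x97b1, 0xd39f, 0x994c]
Step 1: Sum all words
Raw sum = 18364 + 38833 + 54175 + 39244 = 150616
Step 2: Fold carry: (19544 + 2) = 19546
One's complement = ~19546 & 0xFFFF = 45989

45989


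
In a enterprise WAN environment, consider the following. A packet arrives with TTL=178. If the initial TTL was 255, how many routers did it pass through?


Given: initial TTL = 255, received TTL = 178
Hops = initial TTL - received TTL
Hops = 255 - 178 = 77

77


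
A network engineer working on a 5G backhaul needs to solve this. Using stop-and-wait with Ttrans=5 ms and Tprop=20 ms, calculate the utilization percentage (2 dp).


Given: Ttrans = 5 ms, Tprop = 20 ms
RTT = 2 * Tprop = 2 * 20 = 40 ms
U = Ttrans / (Ttrans + RTT)
U = 5 / (5 + 40)
U = 5 / 45 = 0.111111
U% = 11.11%

11.11
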